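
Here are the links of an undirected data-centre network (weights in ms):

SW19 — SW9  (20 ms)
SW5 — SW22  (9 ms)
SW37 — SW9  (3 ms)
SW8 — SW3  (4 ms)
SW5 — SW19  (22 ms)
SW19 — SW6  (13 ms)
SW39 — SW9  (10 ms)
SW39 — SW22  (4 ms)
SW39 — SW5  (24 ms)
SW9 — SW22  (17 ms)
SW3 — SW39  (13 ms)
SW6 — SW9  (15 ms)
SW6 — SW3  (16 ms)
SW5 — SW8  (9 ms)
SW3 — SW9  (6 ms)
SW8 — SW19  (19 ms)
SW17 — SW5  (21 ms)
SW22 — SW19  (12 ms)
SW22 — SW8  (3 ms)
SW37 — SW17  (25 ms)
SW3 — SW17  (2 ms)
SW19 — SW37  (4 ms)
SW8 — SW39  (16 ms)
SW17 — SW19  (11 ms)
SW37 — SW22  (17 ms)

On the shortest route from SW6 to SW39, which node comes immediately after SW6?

Candidate routes:
SW6 - SW3 - SW8 - SW22 - SW39: 16+4+3+4 = 27
SW6 - SW9 - SW39: 15+10 = 25
Cheapest is SW6 - SW9 - SW39 at 25 ms.
So from SW6 the first move is to SW9.

SW9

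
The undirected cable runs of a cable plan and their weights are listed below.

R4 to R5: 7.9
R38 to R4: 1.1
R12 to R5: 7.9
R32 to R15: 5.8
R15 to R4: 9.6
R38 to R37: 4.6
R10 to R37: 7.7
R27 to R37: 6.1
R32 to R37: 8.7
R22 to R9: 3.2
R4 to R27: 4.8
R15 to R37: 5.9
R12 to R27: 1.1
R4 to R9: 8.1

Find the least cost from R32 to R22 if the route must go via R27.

30.9

Shortest R32→R27: R32 → R37 → R27 = 14.8
Shortest R27→R22: R27 → R4 → R9 → R22 = 16.1
Total via R27: 14.8 + 16.1 = 30.9.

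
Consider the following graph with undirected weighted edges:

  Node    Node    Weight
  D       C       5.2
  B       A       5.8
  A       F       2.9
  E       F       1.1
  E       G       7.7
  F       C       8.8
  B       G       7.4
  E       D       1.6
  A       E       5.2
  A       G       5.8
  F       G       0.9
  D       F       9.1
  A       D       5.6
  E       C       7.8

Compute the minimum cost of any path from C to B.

Shortest distances from C:
C: 0
D: 5.2  (via C)
E: 6.8  (via D)
F: 7.9  (via E)
G: 8.8  (via F)
A: 10.8  (via D)
B: 16.2  (via G)
Shortest route: C–D–E–F–G–B = 16.2.

16.2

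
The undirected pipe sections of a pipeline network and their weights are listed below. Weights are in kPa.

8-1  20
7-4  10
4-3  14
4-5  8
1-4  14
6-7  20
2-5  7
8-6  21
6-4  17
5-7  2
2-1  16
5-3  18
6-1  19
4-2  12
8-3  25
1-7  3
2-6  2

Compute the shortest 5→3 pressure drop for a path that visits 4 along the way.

Best 5 to 4: 5–4 costing 8
Shortest 4→3: 4–3 = 14
Total via 4: 8 + 14 = 22 kPa.

22 kPa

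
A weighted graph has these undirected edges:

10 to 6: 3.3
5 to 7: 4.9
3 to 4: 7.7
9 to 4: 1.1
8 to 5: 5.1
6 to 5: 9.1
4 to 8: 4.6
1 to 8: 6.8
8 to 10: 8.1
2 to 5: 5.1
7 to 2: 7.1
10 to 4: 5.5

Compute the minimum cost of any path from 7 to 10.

17.3

Settle nodes by increasing distance from 7:
7: 0
5: 4.9  (via 7)
2: 7.1  (via 7)
8: 10  (via 5)
6: 14  (via 5)
4: 14.6  (via 8)
9: 15.7  (via 4)
1: 16.8  (via 8)
10: 17.3  (via 6)
Shortest route: 7 → 5 → 6 → 10 = 17.3.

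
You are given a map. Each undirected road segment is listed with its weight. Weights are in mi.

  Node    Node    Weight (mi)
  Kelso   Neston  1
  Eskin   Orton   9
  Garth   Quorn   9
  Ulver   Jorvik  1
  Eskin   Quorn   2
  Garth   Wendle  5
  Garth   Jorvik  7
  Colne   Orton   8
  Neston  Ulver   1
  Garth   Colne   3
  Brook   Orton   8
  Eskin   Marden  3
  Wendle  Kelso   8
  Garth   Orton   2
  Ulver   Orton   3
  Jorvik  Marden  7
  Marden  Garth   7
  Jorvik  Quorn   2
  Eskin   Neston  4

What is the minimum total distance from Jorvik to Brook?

12 mi

Candidate routes:
Jorvik–Ulver–Orton–Brook: 1+3+8 = 12
Jorvik–Garth–Orton–Brook: 7+2+8 = 17
Cheapest is Jorvik–Ulver–Orton–Brook at 12 mi.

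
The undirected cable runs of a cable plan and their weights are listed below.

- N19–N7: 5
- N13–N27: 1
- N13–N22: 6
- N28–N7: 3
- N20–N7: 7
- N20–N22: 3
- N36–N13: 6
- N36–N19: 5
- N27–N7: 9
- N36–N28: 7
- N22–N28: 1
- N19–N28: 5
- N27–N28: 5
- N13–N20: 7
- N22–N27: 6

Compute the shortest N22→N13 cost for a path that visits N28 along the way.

7

Best N22 to N28: N22–N28 costing 1
Best N28 to N13: N28–N27–N13 costing 6
Total via N28: 1 + 6 = 7.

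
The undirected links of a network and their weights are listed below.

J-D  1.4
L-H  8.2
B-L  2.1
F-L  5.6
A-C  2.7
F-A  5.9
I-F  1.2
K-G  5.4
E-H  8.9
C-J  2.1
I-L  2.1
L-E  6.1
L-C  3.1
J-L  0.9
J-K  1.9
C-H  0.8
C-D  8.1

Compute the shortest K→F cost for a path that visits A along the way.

12.6

Shortest K→A: K–J–C–A = 6.7
Shortest A→F: A–F = 5.9
Total via A: 6.7 + 5.9 = 12.6.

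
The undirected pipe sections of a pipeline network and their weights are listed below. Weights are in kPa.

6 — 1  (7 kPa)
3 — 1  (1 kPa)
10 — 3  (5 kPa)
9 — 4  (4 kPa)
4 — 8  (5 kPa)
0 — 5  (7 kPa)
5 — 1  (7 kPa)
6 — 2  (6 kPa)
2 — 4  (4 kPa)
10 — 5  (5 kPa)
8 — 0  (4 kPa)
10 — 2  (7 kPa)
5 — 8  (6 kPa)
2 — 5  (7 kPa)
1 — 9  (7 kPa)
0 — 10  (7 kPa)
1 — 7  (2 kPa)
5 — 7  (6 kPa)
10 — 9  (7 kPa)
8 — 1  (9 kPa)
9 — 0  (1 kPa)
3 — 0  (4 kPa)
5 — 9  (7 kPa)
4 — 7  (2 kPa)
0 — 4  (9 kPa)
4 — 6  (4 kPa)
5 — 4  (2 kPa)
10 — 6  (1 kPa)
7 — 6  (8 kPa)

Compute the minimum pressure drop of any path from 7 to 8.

Candidate routes:
7 → 4 → 5 → 8: 2+2+6 = 10
7 → 1 → 8: 2+9 = 11
7 → 4 → 8: 2+5 = 7
Cheapest is 7 → 4 → 8 at 7 kPa.

7 kPa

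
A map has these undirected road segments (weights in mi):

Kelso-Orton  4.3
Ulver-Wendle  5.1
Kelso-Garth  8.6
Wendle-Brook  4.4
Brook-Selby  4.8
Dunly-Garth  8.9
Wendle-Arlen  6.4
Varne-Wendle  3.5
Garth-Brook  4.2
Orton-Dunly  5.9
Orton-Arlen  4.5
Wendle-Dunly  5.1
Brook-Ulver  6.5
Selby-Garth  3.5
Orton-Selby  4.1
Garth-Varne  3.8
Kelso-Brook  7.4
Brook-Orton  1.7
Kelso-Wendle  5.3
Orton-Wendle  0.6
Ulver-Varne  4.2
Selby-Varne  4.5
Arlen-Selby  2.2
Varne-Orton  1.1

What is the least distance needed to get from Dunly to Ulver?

10.2 mi

Running Dijkstra from Dunly:
Dunly: 0
Wendle: 5.1  (via Dunly)
Orton: 5.7  (via Wendle)
Varne: 6.8  (via Orton)
Brook: 7.4  (via Orton)
Garth: 8.9  (via Dunly)
Selby: 9.8  (via Orton)
Kelso: 10  (via Orton)
Ulver: 10.2  (via Wendle)
Shortest route: Dunly–Wendle–Ulver = 10.2 mi.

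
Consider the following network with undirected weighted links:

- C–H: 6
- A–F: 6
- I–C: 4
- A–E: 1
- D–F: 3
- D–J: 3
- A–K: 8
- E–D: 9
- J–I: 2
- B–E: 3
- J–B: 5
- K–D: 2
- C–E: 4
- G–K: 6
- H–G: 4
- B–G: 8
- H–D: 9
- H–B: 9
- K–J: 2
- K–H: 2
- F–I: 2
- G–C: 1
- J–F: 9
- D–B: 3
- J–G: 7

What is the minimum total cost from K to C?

7

Candidate routes:
K → G → C: 6+1 = 7
K → J → I → C: 2+2+4 = 8
K → H → C: 2+6 = 8
Cheapest is K → G → C at 7.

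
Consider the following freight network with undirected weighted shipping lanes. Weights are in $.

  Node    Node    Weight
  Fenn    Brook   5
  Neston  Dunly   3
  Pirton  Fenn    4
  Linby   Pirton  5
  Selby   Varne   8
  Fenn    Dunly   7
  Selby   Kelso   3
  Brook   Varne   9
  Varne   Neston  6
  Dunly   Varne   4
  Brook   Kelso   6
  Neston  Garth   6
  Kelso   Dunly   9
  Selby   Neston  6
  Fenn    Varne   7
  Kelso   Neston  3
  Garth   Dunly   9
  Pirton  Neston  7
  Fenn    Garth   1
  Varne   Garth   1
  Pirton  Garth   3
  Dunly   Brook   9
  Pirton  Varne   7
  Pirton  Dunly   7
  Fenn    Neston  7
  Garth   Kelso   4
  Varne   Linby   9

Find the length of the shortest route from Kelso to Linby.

$12

Running Dijkstra from Kelso:
Kelso: 0
Selby: 3  (via Kelso)
Neston: 3  (via Kelso)
Garth: 4  (via Kelso)
Fenn: 5  (via Garth)
Varne: 5  (via Garth)
Brook: 6  (via Kelso)
Dunly: 6  (via Neston)
Pirton: 7  (via Garth)
Linby: 12  (via Pirton)
Shortest route: Kelso–Garth–Pirton–Linby = $12.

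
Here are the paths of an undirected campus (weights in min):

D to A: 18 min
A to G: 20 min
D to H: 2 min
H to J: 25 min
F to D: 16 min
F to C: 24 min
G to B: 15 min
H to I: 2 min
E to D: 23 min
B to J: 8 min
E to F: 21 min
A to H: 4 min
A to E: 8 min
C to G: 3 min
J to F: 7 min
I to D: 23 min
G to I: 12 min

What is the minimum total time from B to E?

36 min

Settle nodes by increasing distance from B:
B: 0
J: 8  (via B)
F: 15  (via J)
G: 15  (via B)
C: 18  (via G)
I: 27  (via G)
H: 29  (via I)
D: 31  (via F)
A: 33  (via H)
E: 36  (via F)
Shortest route: B → J → F → E = 36 min.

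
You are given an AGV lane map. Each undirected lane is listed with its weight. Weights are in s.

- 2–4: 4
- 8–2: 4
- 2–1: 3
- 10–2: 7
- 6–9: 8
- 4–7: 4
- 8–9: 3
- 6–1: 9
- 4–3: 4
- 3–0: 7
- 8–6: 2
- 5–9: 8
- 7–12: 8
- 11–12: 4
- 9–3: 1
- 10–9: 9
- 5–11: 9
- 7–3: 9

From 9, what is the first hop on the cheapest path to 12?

Compare a few routes:
9 - 5 - 11 - 12: 8+9+4 = 21
9 - 3 - 7 - 12: 1+9+8 = 18
9 - 8 - 2 - 4 - 7 - 12: 3+4+4+4+8 = 23
9 - 3 - 4 - 7 - 12: 1+4+4+8 = 17
The minimum is 17 s via 9 - 3 - 4 - 7 - 12.
So from 9 the first move is to 3.

3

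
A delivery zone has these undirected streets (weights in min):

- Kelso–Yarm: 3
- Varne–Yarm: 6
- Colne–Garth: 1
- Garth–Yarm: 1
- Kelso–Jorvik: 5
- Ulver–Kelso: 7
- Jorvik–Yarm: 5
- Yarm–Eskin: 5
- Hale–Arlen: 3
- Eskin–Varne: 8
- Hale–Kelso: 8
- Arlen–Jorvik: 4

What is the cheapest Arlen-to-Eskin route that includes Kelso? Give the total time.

Shortest Arlen→Kelso: Arlen–Jorvik–Kelso = 9
Shortest Kelso→Eskin: Kelso–Yarm–Eskin = 8
Total via Kelso: 9 + 8 = 17 min.

17 min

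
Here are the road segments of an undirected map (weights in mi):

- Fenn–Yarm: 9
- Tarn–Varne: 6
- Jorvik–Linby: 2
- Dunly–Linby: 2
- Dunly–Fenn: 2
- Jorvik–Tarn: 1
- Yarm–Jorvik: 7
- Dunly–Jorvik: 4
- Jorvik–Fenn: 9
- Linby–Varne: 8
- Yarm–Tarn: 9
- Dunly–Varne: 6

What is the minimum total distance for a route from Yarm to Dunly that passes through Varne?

Best Yarm to Varne: Yarm → Jorvik → Tarn → Varne costing 14
Best Varne to Dunly: Varne → Dunly costing 6
Total via Varne: 14 + 6 = 20 mi.

20 mi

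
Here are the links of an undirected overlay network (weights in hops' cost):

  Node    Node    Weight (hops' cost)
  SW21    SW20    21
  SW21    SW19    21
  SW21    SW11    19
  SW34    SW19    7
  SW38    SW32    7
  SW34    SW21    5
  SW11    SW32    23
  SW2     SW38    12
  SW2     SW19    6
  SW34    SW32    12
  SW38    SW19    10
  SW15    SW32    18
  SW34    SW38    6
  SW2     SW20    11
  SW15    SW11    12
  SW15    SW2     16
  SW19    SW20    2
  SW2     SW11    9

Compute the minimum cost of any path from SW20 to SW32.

19 hops' cost

Running Dijkstra from SW20:
SW20: 0
SW19: 2  (via SW20)
SW2: 8  (via SW19)
SW34: 9  (via SW19)
SW38: 12  (via SW19)
SW21: 14  (via SW34)
SW11: 17  (via SW2)
SW32: 19  (via SW38)
Shortest route: SW20 → SW19 → SW38 → SW32 = 19 hops' cost.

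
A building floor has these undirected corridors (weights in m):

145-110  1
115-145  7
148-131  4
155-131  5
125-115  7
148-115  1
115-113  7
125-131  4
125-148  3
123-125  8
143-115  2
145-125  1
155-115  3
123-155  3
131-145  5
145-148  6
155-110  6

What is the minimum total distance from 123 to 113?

13 m

Shortest distances from 123:
123: 0
155: 3  (via 123)
115: 6  (via 155)
148: 7  (via 115)
125: 8  (via 123)
131: 8  (via 155)
143: 8  (via 115)
145: 9  (via 125)
110: 9  (via 155)
113: 13  (via 115)
Shortest route: 123 → 155 → 115 → 113 = 13 m.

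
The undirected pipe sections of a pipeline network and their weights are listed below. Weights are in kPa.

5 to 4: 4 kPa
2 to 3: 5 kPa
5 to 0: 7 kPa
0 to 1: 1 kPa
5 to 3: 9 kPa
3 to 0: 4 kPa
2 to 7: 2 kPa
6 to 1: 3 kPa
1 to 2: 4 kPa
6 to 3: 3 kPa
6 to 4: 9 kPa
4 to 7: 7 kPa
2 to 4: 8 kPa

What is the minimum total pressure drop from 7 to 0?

7 kPa

Enumerating some paths:
7 → 2 → 3 → 0: 2+5+4 = 11
7 → 2 → 1 → 0: 2+4+1 = 7
The minimum is 7 kPa via 7 → 2 → 1 → 0.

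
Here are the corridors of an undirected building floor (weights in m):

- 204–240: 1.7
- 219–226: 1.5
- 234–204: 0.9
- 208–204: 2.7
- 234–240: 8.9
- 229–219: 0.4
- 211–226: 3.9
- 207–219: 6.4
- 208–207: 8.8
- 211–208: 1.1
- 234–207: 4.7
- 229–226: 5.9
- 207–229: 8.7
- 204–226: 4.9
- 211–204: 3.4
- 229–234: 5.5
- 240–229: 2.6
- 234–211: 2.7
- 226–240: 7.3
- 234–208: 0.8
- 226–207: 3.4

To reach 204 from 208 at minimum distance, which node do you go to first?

234

Candidate routes:
208–234–204: 0.8+0.9 = 1.7
208–204: 2.7 = 2.7
The minimum is 1.7 m via 208–234–204.
So from 208 the first move is to 234.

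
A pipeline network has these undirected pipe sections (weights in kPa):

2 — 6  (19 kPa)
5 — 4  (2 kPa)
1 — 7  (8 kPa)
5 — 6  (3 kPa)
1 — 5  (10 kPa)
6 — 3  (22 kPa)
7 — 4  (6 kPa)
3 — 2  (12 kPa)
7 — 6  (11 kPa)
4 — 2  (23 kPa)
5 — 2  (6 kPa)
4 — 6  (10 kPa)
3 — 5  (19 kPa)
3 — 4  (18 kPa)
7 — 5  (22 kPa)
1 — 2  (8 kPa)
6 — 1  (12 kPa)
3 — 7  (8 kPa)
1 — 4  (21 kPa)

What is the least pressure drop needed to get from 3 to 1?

16 kPa

Shortest distances from 3:
3: 0
7: 8  (via 3)
2: 12  (via 3)
4: 14  (via 7)
1: 16  (via 7)
Shortest route: 3 → 7 → 1 = 16 kPa.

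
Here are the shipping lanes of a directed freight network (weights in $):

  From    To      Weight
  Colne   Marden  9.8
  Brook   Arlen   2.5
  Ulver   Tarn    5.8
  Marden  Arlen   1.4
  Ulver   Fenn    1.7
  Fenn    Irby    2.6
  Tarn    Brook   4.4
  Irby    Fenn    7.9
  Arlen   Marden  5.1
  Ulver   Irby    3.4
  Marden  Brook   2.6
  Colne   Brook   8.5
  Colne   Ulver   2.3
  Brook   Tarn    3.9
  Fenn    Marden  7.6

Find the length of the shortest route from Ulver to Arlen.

Compare a few routes:
Ulver - Tarn - Brook - Arlen: 5.8+4.4+2.5 = 12.7
Ulver - Fenn - Marden - Arlen: 1.7+7.6+1.4 = 10.7
The minimum is $10.7 via Ulver - Fenn - Marden - Arlen.

$10.7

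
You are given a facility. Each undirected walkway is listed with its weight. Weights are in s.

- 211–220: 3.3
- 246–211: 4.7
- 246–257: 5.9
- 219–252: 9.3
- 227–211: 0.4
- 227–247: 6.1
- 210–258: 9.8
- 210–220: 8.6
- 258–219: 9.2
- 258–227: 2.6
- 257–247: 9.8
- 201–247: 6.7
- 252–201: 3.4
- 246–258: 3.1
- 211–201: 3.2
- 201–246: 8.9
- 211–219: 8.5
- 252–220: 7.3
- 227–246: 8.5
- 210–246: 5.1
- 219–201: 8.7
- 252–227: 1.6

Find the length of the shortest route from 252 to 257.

Compare a few routes:
252 - 227 - 246 - 257: 1.6+8.5+5.9 = 16
252 - 227 - 258 - 246 - 257: 1.6+2.6+3.1+5.9 = 13.2
252 - 227 - 211 - 246 - 257: 1.6+0.4+4.7+5.9 = 12.6
The minimum is 12.6 s via 252 - 227 - 211 - 246 - 257.

12.6 s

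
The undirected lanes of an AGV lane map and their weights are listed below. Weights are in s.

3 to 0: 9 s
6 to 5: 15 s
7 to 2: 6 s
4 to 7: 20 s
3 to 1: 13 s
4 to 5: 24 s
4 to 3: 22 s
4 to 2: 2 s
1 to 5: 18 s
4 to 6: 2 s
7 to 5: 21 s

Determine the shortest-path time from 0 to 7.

39 s

Candidate routes:
0 - 3 - 4 - 7: 9+22+20 = 51
0 - 3 - 1 - 5 - 6 - 4 - 2 - 7: 9+13+18+15+2+2+6 = 65
0 - 3 - 4 - 2 - 7: 9+22+2+6 = 39
0 - 3 - 1 - 5 - 7: 9+13+18+21 = 61
Cheapest is 0 - 3 - 4 - 2 - 7 at 39 s.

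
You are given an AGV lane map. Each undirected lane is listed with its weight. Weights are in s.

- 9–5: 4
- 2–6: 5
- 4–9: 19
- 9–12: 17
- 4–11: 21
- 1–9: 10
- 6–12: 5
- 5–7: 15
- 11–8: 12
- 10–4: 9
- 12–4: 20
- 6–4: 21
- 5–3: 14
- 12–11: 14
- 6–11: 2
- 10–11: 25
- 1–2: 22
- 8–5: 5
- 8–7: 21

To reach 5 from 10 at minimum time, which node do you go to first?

4

Compare a few routes:
10 → 4 → 9 → 5: 9+19+4 = 32
10 → 4 → 11 → 8 → 5: 9+21+12+5 = 47
10 → 11 → 8 → 5: 25+12+5 = 42
The minimum is 32 s via 10 → 4 → 9 → 5.
So from 10 the first move is to 4.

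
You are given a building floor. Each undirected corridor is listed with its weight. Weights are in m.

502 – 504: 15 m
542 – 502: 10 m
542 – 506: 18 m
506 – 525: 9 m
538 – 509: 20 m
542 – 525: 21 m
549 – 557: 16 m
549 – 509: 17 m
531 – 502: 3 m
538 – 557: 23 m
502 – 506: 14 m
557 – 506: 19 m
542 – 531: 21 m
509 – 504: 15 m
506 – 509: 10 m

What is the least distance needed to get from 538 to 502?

Candidate routes:
538 → 509 → 506 → 502: 20+10+14 = 44
538 → 557 → 506 → 502: 23+19+14 = 56
538 → 509 → 504 → 502: 20+15+15 = 50
Cheapest is 538 → 509 → 506 → 502 at 44 m.

44 m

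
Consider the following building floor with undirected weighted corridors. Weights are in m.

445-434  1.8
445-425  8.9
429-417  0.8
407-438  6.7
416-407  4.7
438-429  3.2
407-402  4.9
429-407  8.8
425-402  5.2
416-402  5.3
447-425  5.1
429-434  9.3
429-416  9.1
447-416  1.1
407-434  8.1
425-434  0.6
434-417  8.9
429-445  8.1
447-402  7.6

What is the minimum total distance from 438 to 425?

13.1 m

Compare a few routes:
438 → 429 → 417 → 434 → 425: 3.2+0.8+8.9+0.6 = 13.5
438 → 429 → 434 → 425: 3.2+9.3+0.6 = 13.1
The minimum is 13.1 m via 438 → 429 → 434 → 425.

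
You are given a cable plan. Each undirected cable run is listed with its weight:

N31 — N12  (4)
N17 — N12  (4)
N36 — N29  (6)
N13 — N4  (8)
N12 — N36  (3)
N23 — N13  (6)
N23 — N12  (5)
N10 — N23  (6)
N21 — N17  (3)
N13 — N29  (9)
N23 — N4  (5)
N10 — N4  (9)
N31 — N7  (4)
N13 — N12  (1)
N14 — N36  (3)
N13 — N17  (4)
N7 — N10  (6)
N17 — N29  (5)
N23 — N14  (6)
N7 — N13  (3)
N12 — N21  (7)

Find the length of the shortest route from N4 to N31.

Settle nodes by increasing distance from N4:
N4: 0
N23: 5  (via N4)
N13: 8  (via N4)
N12: 9  (via N13)
N10: 9  (via N4)
N14: 11  (via N23)
N7: 11  (via N13)
N36: 12  (via N12)
N17: 12  (via N13)
N31: 13  (via N12)
Shortest route: N4 → N13 → N12 → N31 = 13.

13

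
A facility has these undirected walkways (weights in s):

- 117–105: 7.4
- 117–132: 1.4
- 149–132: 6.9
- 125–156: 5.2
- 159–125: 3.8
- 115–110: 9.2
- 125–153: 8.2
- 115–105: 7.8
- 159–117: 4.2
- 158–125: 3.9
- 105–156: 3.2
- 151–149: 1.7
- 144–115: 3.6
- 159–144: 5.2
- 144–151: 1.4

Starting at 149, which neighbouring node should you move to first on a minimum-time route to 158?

151

Candidate routes:
149 → 151 → 144 → 159 → 125 → 158: 1.7+1.4+5.2+3.8+3.9 = 16
149 → 132 → 117 → 159 → 125 → 158: 6.9+1.4+4.2+3.8+3.9 = 20.2
149 → 151 → 144 → 115 → 105 → 156 → 125 → 158: 1.7+1.4+3.6+7.8+3.2+5.2+3.9 = 26.8
Cheapest is 149 → 151 → 144 → 159 → 125 → 158 at 16 s.
So from 149 the first move is to 151.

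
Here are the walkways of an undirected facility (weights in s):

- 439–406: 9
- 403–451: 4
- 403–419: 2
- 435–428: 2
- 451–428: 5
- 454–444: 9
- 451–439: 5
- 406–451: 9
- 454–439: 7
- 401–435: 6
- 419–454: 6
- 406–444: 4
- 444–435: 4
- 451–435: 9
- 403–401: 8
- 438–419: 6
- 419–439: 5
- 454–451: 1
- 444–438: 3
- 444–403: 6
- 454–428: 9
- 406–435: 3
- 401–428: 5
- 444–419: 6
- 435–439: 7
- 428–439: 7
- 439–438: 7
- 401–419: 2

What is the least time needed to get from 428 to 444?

6 s

Candidate routes:
428 → 435 → 444: 2+4 = 6
428 → 435 → 406 → 444: 2+3+4 = 9
The minimum is 6 s via 428 → 435 → 444.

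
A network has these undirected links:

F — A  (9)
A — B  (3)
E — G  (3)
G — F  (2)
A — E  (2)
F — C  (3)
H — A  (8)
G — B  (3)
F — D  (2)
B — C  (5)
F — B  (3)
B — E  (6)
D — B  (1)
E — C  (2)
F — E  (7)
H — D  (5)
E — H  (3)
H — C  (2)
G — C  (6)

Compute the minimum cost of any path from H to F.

5

Running Dijkstra from H:
H: 0
C: 2  (via H)
E: 3  (via H)
A: 5  (via E)
D: 5  (via H)
F: 5  (via C)
Shortest route: H–C–F = 5.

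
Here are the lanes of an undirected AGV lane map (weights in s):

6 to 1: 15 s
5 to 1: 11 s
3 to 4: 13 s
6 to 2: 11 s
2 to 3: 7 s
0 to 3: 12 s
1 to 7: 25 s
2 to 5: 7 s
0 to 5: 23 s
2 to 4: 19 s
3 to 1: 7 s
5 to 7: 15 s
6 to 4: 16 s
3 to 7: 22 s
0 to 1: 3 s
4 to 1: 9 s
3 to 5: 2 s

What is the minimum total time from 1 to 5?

Compare a few routes:
1 → 0 → 3 → 5: 3+12+2 = 17
1 → 3 → 5: 7+2 = 9
1 → 5: 11 = 11
Cheapest is 1 → 3 → 5 at 9 s.

9 s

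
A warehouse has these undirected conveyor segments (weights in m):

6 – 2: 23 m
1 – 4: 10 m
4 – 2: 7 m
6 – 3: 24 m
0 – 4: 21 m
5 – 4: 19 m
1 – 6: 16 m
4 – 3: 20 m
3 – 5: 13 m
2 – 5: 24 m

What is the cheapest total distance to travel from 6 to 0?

Candidate routes:
6 → 1 → 4 → 0: 16+10+21 = 47
6 → 2 → 4 → 0: 23+7+21 = 51
6 → 3 → 5 → 4 → 0: 24+13+19+21 = 77
6 → 3 → 4 → 0: 24+20+21 = 65
The minimum is 47 m via 6 → 1 → 4 → 0.

47 m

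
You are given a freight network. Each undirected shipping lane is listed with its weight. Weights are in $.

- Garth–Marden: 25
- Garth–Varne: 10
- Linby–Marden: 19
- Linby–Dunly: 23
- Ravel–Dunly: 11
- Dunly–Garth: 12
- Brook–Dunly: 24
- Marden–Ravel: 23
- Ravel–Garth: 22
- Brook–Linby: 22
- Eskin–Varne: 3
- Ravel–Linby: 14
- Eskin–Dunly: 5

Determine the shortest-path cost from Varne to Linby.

$31

Compare a few routes:
Varne → Garth → Dunly → Linby: 10+12+23 = 45
Varne → Garth → Ravel → Linby: 10+22+14 = 46
Varne → Eskin → Dunly → Linby: 3+5+23 = 31
Varne → Eskin → Dunly → Ravel → Linby: 3+5+11+14 = 33
Cheapest is Varne → Eskin → Dunly → Linby at $31.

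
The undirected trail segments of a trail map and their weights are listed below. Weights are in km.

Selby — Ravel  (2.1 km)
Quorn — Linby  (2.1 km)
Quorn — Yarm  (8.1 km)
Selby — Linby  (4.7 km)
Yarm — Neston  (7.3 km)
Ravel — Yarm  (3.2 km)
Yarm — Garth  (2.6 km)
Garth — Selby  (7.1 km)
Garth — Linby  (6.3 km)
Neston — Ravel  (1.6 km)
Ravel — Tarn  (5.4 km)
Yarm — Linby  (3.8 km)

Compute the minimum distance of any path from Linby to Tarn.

12.2 km

Compare a few routes:
Linby - Yarm - Ravel - Tarn: 3.8+3.2+5.4 = 12.4
Linby - Selby - Ravel - Tarn: 4.7+2.1+5.4 = 12.2
The minimum is 12.2 km via Linby - Selby - Ravel - Tarn.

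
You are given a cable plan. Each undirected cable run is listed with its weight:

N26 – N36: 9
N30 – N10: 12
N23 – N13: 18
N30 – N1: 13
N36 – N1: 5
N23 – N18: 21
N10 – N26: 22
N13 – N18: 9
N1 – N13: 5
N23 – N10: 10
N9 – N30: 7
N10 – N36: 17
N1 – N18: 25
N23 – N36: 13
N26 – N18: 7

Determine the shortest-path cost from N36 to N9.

Compare a few routes:
N36–N1–N30–N9: 5+13+7 = 25
N36–N10–N30–N9: 17+12+7 = 36
The minimum is 25 via N36–N1–N30–N9.

25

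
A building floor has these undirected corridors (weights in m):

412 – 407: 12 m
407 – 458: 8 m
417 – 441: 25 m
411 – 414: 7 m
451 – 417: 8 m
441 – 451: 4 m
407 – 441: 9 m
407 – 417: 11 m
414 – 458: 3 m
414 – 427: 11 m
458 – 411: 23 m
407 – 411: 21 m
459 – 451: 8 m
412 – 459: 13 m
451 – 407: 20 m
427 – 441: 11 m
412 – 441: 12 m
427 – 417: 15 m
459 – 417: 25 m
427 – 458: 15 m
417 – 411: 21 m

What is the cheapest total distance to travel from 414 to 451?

24 m

Compare a few routes:
414 - 458 - 407 - 441 - 451: 3+8+9+4 = 24
414 - 427 - 441 - 451: 11+11+4 = 26
414 - 458 - 407 - 417 - 451: 3+8+11+8 = 30
The minimum is 24 m via 414 - 458 - 407 - 441 - 451.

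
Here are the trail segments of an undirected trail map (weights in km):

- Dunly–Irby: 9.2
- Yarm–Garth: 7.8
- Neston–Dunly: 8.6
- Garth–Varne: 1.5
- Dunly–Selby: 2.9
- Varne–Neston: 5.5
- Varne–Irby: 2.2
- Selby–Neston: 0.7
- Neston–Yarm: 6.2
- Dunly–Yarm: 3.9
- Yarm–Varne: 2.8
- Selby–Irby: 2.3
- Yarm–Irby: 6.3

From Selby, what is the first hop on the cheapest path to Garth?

Irby

Compare a few routes:
Selby–Dunly–Yarm–Varne–Garth: 2.9+3.9+2.8+1.5 = 11.1
Selby–Neston–Yarm–Varne–Garth: 0.7+6.2+2.8+1.5 = 11.2
Selby–Irby–Varne–Garth: 2.3+2.2+1.5 = 6
Selby–Neston–Varne–Garth: 0.7+5.5+1.5 = 7.7
Cheapest is Selby–Irby–Varne–Garth at 6 km.
So from Selby the first move is to Irby.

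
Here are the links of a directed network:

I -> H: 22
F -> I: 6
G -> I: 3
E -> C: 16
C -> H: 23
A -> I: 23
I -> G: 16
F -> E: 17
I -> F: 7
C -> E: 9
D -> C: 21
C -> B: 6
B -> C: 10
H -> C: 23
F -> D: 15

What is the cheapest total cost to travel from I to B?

Candidate routes:
I–F–E–C–B: 7+17+16+6 = 46
I–F–D–C–B: 7+15+21+6 = 49
Cheapest is I–F–E–C–B at 46.

46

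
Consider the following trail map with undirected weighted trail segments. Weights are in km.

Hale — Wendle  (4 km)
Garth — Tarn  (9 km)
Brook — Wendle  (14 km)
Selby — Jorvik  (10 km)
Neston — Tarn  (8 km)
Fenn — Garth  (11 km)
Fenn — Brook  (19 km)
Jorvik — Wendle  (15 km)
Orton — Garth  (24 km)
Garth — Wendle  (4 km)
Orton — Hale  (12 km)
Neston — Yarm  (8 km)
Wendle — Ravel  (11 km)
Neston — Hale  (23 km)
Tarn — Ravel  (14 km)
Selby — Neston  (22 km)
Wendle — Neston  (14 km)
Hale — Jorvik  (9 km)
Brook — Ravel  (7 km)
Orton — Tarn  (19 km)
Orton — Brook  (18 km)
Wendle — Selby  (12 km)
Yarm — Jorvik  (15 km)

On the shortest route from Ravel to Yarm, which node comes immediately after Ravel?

Candidate routes:
Ravel–Wendle–Neston–Yarm: 11+14+8 = 33
Ravel–Tarn–Neston–Yarm: 14+8+8 = 30
Cheapest is Ravel–Tarn–Neston–Yarm at 30 km.
So from Ravel the first move is to Tarn.

Tarn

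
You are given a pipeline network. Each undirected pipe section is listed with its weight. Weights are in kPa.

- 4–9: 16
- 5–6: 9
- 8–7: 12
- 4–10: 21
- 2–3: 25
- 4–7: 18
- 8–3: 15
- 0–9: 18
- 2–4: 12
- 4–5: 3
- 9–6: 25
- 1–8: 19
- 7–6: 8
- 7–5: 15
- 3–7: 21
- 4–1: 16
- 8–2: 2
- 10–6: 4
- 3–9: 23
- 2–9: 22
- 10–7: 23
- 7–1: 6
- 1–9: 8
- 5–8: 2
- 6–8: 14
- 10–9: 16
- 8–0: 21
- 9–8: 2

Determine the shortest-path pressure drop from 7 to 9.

14 kPa

Enumerating some paths:
7 - 1 - 9: 6+8 = 14
7 - 5 - 8 - 9: 15+2+2 = 19
The minimum is 14 kPa via 7 - 1 - 9.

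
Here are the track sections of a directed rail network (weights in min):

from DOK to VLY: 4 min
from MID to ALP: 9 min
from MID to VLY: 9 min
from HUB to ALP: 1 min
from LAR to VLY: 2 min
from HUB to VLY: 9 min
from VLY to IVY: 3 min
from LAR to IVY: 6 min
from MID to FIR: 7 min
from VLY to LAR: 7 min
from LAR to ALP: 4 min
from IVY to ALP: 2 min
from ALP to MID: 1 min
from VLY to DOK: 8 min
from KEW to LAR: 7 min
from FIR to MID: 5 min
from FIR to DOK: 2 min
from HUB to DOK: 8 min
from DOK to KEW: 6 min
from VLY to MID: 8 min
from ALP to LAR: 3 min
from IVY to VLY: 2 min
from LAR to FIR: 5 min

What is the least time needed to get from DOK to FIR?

16 min

Compare a few routes:
DOK - VLY - IVY - ALP - MID - FIR: 4+3+2+1+7 = 17
DOK - VLY - LAR - FIR: 4+7+5 = 16
DOK - VLY - IVY - ALP - LAR - FIR: 4+3+2+3+5 = 17
The minimum is 16 min via DOK - VLY - LAR - FIR.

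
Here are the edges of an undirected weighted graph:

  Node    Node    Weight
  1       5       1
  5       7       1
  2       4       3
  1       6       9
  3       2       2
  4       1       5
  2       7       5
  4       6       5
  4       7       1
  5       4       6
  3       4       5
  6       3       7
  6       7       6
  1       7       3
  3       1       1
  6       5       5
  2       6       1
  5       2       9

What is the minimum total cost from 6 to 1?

Enumerating some paths:
6 → 2 → 3 → 1: 1+2+1 = 4
6 → 5 → 1: 5+1 = 6
6 → 2 → 4 → 7 → 5 → 1: 1+3+1+1+1 = 7
The minimum is 4 via 6 → 2 → 3 → 1.

4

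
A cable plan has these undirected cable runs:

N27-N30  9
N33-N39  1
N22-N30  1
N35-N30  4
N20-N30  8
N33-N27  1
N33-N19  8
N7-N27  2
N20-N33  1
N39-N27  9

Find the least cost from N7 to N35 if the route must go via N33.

Best N7 to N33: N7 → N27 → N33 costing 3
Shortest N33→N35: N33 → N20 → N30 → N35 = 13
Total via N33: 3 + 13 = 16.

16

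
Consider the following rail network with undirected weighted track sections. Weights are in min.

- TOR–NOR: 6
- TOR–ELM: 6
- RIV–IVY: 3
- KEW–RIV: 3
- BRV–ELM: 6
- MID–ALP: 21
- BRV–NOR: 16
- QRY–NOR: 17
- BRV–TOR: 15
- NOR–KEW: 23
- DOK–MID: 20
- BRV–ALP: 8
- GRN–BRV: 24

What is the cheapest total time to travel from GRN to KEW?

Running Dijkstra from GRN:
GRN: 0
BRV: 24  (via GRN)
ELM: 30  (via BRV)
ALP: 32  (via BRV)
TOR: 36  (via ELM)
NOR: 40  (via BRV)
MID: 53  (via ALP)
QRY: 57  (via NOR)
KEW: 63  (via NOR)
Shortest route: GRN–BRV–NOR–KEW = 63 min.

63 min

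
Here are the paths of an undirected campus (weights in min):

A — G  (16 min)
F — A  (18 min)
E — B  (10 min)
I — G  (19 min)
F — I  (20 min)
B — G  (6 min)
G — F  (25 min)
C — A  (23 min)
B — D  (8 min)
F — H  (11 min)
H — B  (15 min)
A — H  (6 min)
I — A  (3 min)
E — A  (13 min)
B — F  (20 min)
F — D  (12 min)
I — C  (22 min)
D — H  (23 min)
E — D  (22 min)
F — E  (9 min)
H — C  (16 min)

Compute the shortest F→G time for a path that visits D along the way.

Shortest F→D: F–D = 12
Shortest D→G: D–B–G = 14
Total via D: 12 + 14 = 26 min.

26 min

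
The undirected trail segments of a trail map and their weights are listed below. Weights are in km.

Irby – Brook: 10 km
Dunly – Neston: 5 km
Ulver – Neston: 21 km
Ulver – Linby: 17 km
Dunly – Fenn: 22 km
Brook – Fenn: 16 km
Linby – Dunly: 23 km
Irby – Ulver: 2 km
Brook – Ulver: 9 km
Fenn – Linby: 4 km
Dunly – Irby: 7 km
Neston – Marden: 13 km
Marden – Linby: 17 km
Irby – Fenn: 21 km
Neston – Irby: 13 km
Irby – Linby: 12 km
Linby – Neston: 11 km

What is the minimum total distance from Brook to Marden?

35 km

Settle nodes by increasing distance from Brook:
Brook: 0
Ulver: 9  (via Brook)
Irby: 10  (via Brook)
Fenn: 16  (via Brook)
Dunly: 17  (via Irby)
Linby: 20  (via Fenn)
Neston: 22  (via Dunly)
Marden: 35  (via Neston)
Shortest route: Brook–Irby–Dunly–Neston–Marden = 35 km.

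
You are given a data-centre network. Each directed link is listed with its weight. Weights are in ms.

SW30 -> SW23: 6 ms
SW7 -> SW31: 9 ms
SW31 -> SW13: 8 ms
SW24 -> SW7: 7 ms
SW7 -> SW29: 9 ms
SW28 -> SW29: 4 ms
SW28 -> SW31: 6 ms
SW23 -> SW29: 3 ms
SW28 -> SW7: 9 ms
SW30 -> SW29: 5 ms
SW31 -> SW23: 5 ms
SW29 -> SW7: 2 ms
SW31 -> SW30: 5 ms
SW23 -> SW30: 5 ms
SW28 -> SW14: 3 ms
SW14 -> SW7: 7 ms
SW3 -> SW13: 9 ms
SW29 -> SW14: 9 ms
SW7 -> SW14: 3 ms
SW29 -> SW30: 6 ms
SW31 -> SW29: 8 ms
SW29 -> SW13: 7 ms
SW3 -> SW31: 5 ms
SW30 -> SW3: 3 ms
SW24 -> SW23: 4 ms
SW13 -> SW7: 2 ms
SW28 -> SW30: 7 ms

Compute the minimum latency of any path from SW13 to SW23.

16 ms

Settle nodes by increasing distance from SW13:
SW13: 0
SW7: 2  (via SW13)
SW14: 5  (via SW7)
SW31: 11  (via SW7)
SW29: 11  (via SW7)
SW23: 16  (via SW31)
Shortest route: SW13 → SW7 → SW31 → SW23 = 16 ms.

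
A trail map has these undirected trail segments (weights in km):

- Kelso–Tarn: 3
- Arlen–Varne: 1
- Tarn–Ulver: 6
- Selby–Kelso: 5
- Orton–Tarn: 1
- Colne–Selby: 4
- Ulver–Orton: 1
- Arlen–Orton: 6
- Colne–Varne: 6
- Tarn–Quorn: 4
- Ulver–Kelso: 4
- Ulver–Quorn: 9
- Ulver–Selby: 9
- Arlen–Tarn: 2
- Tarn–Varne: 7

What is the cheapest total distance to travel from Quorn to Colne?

13 km

Running Dijkstra from Quorn:
Quorn: 0
Tarn: 4  (via Quorn)
Orton: 5  (via Tarn)
Arlen: 6  (via Tarn)
Ulver: 6  (via Orton)
Varne: 7  (via Arlen)
Kelso: 7  (via Tarn)
Selby: 12  (via Kelso)
Colne: 13  (via Varne)
Shortest route: Quorn → Tarn → Arlen → Varne → Colne = 13 km.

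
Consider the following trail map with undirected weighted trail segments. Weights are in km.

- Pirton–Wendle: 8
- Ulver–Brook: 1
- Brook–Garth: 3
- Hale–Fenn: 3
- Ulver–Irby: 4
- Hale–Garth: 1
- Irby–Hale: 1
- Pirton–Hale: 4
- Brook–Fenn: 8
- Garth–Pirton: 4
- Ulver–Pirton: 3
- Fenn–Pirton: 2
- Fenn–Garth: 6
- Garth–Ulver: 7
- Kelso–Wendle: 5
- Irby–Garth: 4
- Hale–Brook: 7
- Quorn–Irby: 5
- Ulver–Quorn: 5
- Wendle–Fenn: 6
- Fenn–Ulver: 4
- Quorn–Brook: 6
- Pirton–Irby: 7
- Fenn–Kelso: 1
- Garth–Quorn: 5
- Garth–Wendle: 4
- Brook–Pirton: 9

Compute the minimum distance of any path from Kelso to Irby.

Enumerating some paths:
Kelso–Fenn–Pirton–Hale–Irby: 1+2+4+1 = 8
Kelso–Fenn–Hale–Irby: 1+3+1 = 5
Kelso–Fenn–Hale–Garth–Irby: 1+3+1+4 = 9
Kelso–Fenn–Garth–Hale–Irby: 1+6+1+1 = 9
The minimum is 5 km via Kelso–Fenn–Hale–Irby.

5 km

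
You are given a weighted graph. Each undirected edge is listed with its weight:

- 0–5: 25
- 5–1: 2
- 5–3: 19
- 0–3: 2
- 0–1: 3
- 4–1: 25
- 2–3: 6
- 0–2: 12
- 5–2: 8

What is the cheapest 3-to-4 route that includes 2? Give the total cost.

41

Best 3 to 2: 3 → 2 costing 6
Shortest 2→4: 2 → 5 → 1 → 4 = 35
Total via 2: 6 + 35 = 41.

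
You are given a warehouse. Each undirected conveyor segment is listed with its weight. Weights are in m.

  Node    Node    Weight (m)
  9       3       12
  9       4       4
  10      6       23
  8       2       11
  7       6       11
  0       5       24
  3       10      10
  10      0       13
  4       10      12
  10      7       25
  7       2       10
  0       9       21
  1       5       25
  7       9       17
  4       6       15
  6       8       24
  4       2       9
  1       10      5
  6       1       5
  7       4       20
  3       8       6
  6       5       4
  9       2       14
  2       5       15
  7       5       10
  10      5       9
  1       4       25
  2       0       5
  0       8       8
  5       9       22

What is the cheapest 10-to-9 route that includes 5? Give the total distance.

31 m

Shortest 10→5: 10–5 = 9
Shortest 5→9: 5–9 = 22
Total via 5: 9 + 22 = 31 m.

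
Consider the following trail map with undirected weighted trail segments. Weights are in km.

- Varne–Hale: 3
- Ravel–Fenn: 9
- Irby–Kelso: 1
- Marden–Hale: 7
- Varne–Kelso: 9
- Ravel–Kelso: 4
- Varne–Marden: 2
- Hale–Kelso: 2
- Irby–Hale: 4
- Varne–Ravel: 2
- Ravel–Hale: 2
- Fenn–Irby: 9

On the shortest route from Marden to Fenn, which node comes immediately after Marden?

Enumerating some paths:
Marden–Varne–Hale–Ravel–Fenn: 2+3+2+9 = 16
Marden–Varne–Hale–Kelso–Irby–Fenn: 2+3+2+1+9 = 17
Marden–Varne–Ravel–Fenn: 2+2+9 = 13
The minimum is 13 km via Marden–Varne–Ravel–Fenn.
So from Marden the first move is to Varne.

Varne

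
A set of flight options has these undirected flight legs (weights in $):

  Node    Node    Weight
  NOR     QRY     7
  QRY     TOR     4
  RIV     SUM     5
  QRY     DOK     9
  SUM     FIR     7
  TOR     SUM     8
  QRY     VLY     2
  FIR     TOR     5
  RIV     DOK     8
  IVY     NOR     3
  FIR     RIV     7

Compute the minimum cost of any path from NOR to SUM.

$19

Compare a few routes:
NOR → QRY → TOR → SUM: 7+4+8 = 19
NOR → QRY → TOR → FIR → RIV → SUM: 7+4+5+7+5 = 28
NOR → QRY → TOR → FIR → SUM: 7+4+5+7 = 23
Cheapest is NOR → QRY → TOR → SUM at $19.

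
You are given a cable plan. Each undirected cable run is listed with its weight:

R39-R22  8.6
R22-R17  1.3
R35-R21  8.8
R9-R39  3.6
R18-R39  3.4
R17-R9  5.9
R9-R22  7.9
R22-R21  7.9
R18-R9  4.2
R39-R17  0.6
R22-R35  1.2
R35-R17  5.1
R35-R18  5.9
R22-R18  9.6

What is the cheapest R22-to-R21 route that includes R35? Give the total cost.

10

Shortest R22→R35: R22–R35 = 1.2
Shortest R35→R21: R35–R21 = 8.8
Total via R35: 1.2 + 8.8 = 10.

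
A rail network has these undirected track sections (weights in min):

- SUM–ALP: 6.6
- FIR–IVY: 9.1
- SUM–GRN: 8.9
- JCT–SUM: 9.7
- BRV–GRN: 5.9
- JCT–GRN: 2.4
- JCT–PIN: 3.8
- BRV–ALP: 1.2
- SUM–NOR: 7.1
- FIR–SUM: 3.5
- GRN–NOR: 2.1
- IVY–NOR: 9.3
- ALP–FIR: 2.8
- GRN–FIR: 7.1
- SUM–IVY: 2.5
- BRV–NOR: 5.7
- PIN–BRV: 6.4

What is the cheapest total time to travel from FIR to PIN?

Running Dijkstra from FIR:
FIR: 0
ALP: 2.8  (via FIR)
SUM: 3.5  (via FIR)
BRV: 4  (via ALP)
IVY: 6  (via SUM)
GRN: 7.1  (via FIR)
NOR: 9.2  (via GRN)
JCT: 9.5  (via GRN)
PIN: 10.4  (via BRV)
Shortest route: FIR → ALP → BRV → PIN = 10.4 min.

10.4 min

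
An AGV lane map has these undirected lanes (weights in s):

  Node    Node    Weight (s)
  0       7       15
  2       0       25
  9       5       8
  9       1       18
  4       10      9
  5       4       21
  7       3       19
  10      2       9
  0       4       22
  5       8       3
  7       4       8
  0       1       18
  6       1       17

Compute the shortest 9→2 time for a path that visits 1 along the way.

Best 9 to 1: 9–1 costing 18
Best 1 to 2: 1–0–2 costing 43
Total via 1: 18 + 43 = 61 s.

61 s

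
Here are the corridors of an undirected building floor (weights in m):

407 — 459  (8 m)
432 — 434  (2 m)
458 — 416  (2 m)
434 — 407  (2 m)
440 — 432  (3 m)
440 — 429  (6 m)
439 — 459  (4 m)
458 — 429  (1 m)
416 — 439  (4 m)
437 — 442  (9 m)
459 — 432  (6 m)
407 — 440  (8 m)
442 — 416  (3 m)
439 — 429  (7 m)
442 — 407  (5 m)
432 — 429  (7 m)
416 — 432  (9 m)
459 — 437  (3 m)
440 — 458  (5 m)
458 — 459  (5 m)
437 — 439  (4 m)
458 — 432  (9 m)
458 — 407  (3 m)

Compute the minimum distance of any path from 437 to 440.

12 m

Candidate routes:
437 → 459 → 432 → 440: 3+6+3 = 12
437 → 459 → 458 → 440: 3+5+5 = 13
437 → 459 → 458 → 429 → 440: 3+5+1+6 = 15
The minimum is 12 m via 437 → 459 → 432 → 440.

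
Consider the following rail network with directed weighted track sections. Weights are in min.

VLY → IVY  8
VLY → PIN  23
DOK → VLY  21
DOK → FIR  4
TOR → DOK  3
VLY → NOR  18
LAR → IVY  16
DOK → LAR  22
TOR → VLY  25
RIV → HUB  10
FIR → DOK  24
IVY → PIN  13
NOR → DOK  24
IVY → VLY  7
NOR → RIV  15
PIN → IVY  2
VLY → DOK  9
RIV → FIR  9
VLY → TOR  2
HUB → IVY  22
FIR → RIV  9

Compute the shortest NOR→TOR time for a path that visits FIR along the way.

Best NOR to FIR: NOR–RIV–FIR costing 24
Shortest FIR→TOR: FIR–DOK–VLY–TOR = 47
Total via FIR: 24 + 47 = 71 min.

71 min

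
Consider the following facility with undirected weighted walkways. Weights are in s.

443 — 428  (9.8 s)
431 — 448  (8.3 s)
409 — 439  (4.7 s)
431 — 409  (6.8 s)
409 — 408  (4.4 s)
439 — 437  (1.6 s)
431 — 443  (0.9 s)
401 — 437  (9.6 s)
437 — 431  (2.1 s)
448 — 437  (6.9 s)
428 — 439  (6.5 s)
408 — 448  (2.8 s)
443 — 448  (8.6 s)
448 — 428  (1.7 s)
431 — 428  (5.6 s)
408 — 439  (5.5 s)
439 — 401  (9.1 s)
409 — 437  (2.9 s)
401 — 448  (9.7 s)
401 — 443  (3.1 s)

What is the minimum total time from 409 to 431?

Compare a few routes:
409 - 439 - 437 - 431: 4.7+1.6+2.1 = 8.4
409 - 431: 6.8 = 6.8
409 - 437 - 431: 2.9+2.1 = 5
The minimum is 5 s via 409 - 437 - 431.

5 s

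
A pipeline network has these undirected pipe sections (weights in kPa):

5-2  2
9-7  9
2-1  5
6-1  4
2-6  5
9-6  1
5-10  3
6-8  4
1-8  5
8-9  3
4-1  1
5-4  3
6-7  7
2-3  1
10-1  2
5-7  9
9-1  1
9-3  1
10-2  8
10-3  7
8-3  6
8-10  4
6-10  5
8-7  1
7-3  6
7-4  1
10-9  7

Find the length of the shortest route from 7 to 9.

Shortest distances from 7:
7: 0
4: 1  (via 7)
8: 1  (via 7)
1: 2  (via 4)
9: 3  (via 1)
Shortest route: 7 → 4 → 1 → 9 = 3 kPa.

3 kPa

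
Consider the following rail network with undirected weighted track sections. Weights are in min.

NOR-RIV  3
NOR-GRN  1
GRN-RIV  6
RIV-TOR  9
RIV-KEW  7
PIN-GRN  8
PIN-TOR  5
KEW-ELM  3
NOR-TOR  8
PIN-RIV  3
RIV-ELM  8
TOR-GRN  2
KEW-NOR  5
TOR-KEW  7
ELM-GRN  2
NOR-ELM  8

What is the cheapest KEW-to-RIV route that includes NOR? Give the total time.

8 min

Shortest KEW→NOR: KEW → NOR = 5
Best NOR to RIV: NOR → RIV costing 3
Total via NOR: 5 + 3 = 8 min.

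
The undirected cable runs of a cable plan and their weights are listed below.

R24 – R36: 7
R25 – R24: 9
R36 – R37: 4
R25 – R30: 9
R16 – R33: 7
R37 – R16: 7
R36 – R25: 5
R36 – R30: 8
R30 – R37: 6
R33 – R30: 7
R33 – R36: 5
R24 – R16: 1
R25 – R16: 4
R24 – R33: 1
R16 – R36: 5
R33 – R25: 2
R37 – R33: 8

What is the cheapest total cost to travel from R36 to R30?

Candidate routes:
R36–R37–R30: 4+6 = 10
R36–R30: 8 = 8
Cheapest is R36–R30 at 8.

8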